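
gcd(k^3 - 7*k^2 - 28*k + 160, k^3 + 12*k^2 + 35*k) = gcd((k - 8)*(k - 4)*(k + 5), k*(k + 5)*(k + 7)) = k + 5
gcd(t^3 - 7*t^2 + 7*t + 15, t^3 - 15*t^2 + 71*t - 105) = t^2 - 8*t + 15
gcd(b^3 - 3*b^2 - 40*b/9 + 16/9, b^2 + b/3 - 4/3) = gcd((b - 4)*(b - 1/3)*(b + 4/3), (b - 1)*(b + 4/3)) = b + 4/3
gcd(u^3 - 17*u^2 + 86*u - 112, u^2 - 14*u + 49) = u - 7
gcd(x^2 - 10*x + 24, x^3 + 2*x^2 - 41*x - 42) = x - 6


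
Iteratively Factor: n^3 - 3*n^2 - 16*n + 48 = (n + 4)*(n^2 - 7*n + 12) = (n - 3)*(n + 4)*(n - 4)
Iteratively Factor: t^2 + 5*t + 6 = (t + 3)*(t + 2)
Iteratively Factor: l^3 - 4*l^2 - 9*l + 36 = (l + 3)*(l^2 - 7*l + 12) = (l - 4)*(l + 3)*(l - 3)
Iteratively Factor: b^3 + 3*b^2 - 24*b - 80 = (b + 4)*(b^2 - b - 20) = (b + 4)^2*(b - 5)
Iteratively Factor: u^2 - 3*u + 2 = (u - 2)*(u - 1)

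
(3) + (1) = 4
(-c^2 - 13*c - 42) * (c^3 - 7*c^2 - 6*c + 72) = -c^5 - 6*c^4 + 55*c^3 + 300*c^2 - 684*c - 3024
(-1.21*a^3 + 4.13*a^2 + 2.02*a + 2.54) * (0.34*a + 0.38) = -0.4114*a^4 + 0.9444*a^3 + 2.2562*a^2 + 1.6312*a + 0.9652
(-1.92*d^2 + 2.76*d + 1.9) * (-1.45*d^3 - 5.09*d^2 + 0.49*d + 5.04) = 2.784*d^5 + 5.7708*d^4 - 17.7442*d^3 - 17.9954*d^2 + 14.8414*d + 9.576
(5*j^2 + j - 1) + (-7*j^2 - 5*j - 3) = -2*j^2 - 4*j - 4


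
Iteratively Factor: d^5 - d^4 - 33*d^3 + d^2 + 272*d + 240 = (d - 5)*(d^4 + 4*d^3 - 13*d^2 - 64*d - 48) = (d - 5)*(d + 3)*(d^3 + d^2 - 16*d - 16) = (d - 5)*(d + 3)*(d + 4)*(d^2 - 3*d - 4) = (d - 5)*(d - 4)*(d + 3)*(d + 4)*(d + 1)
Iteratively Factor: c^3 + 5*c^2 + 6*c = (c + 2)*(c^2 + 3*c) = (c + 2)*(c + 3)*(c)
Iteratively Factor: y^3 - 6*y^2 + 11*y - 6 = (y - 1)*(y^2 - 5*y + 6) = (y - 2)*(y - 1)*(y - 3)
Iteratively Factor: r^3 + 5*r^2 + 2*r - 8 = (r + 2)*(r^2 + 3*r - 4) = (r + 2)*(r + 4)*(r - 1)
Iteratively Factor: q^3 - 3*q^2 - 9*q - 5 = (q + 1)*(q^2 - 4*q - 5) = (q + 1)^2*(q - 5)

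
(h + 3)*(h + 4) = h^2 + 7*h + 12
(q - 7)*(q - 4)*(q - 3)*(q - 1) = q^4 - 15*q^3 + 75*q^2 - 145*q + 84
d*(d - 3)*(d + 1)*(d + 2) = d^4 - 7*d^2 - 6*d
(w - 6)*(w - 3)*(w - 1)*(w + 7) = w^4 - 3*w^3 - 43*w^2 + 171*w - 126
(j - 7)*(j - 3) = j^2 - 10*j + 21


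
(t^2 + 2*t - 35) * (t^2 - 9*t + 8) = t^4 - 7*t^3 - 45*t^2 + 331*t - 280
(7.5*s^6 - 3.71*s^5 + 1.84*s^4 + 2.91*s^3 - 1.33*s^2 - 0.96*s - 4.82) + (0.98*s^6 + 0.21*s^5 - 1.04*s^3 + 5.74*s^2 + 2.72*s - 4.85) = 8.48*s^6 - 3.5*s^5 + 1.84*s^4 + 1.87*s^3 + 4.41*s^2 + 1.76*s - 9.67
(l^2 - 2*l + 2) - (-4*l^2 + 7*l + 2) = 5*l^2 - 9*l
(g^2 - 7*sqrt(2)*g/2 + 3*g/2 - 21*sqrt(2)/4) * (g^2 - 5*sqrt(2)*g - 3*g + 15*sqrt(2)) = g^4 - 17*sqrt(2)*g^3/2 - 3*g^3/2 + 51*sqrt(2)*g^2/4 + 61*g^2/2 - 105*g/2 + 153*sqrt(2)*g/4 - 315/2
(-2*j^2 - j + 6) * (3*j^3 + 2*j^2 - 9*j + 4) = -6*j^5 - 7*j^4 + 34*j^3 + 13*j^2 - 58*j + 24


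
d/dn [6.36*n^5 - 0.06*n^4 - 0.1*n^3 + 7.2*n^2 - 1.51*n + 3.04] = 31.8*n^4 - 0.24*n^3 - 0.3*n^2 + 14.4*n - 1.51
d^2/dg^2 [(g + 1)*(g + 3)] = 2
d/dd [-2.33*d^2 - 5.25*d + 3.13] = -4.66*d - 5.25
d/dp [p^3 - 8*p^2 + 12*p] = 3*p^2 - 16*p + 12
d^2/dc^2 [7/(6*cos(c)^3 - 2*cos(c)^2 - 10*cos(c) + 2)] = 7*((-11*cos(c) - 8*cos(2*c) + 27*cos(3*c))*(3*cos(c)^3 - cos(c)^2 - 5*cos(c) + 1)/4 + 2*(-9*cos(c)^2 + 2*cos(c) + 5)^2*sin(c)^2)/(2*(3*cos(c)^3 - cos(c)^2 - 5*cos(c) + 1)^3)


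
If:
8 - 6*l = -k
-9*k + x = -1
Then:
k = x/9 + 1/9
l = x/54 + 73/54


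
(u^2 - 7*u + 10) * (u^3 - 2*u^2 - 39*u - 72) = u^5 - 9*u^4 - 15*u^3 + 181*u^2 + 114*u - 720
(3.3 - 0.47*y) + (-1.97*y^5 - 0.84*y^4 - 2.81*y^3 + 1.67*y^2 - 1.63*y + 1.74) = -1.97*y^5 - 0.84*y^4 - 2.81*y^3 + 1.67*y^2 - 2.1*y + 5.04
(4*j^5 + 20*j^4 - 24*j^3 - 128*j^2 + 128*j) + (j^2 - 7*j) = 4*j^5 + 20*j^4 - 24*j^3 - 127*j^2 + 121*j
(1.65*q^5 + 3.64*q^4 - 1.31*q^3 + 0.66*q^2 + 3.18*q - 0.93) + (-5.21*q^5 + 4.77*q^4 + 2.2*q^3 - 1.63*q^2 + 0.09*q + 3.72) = -3.56*q^5 + 8.41*q^4 + 0.89*q^3 - 0.97*q^2 + 3.27*q + 2.79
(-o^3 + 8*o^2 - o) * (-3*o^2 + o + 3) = 3*o^5 - 25*o^4 + 8*o^3 + 23*o^2 - 3*o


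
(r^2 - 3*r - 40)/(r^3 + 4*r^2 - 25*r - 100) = (r - 8)/(r^2 - r - 20)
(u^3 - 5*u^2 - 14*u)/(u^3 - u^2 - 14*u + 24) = u*(u^2 - 5*u - 14)/(u^3 - u^2 - 14*u + 24)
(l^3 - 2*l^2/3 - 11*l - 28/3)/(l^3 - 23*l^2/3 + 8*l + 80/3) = (3*l^2 + 10*l + 7)/(3*l^2 - 11*l - 20)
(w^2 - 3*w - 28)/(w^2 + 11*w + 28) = (w - 7)/(w + 7)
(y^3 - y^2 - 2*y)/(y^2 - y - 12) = y*(-y^2 + y + 2)/(-y^2 + y + 12)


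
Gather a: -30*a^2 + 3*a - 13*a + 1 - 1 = -30*a^2 - 10*a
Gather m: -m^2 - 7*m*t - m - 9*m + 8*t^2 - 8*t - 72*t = -m^2 + m*(-7*t - 10) + 8*t^2 - 80*t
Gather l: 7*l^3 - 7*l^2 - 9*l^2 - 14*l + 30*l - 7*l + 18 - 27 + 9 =7*l^3 - 16*l^2 + 9*l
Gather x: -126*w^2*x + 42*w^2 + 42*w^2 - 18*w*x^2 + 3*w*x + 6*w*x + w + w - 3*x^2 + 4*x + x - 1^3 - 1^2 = 84*w^2 + 2*w + x^2*(-18*w - 3) + x*(-126*w^2 + 9*w + 5) - 2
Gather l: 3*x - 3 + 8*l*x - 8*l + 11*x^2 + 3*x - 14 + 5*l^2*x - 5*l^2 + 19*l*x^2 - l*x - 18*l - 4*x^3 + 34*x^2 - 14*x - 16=l^2*(5*x - 5) + l*(19*x^2 + 7*x - 26) - 4*x^3 + 45*x^2 - 8*x - 33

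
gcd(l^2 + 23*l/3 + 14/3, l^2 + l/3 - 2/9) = l + 2/3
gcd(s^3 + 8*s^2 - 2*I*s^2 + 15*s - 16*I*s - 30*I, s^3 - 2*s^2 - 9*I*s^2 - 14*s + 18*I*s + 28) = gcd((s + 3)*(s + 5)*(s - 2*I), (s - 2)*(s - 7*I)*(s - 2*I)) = s - 2*I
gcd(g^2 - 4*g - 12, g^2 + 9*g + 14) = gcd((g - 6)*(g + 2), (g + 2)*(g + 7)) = g + 2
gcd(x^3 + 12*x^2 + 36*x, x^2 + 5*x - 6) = x + 6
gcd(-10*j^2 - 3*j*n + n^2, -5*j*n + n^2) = 5*j - n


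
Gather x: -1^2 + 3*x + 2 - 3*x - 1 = 0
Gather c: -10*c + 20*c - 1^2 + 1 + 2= 10*c + 2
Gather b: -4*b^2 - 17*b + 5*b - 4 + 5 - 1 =-4*b^2 - 12*b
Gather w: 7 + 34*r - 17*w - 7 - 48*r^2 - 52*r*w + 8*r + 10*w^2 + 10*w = -48*r^2 + 42*r + 10*w^2 + w*(-52*r - 7)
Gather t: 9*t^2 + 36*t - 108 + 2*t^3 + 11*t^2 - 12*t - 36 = 2*t^3 + 20*t^2 + 24*t - 144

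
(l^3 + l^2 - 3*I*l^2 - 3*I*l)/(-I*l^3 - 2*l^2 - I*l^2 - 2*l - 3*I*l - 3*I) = I*l/(l + I)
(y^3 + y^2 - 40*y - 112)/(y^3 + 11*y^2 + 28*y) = (y^2 - 3*y - 28)/(y*(y + 7))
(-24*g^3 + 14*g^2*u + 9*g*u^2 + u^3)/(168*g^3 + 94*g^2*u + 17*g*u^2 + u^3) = (-g + u)/(7*g + u)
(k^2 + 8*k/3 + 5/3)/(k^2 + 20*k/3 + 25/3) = (k + 1)/(k + 5)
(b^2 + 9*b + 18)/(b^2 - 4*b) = (b^2 + 9*b + 18)/(b*(b - 4))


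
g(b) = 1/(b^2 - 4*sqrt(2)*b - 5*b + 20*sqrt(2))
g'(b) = (-2*b + 5 + 4*sqrt(2))/(b^2 - 4*sqrt(2)*b - 5*b + 20*sqrt(2))^2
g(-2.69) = 0.02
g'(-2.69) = 0.00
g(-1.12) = 0.02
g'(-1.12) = 0.01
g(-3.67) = 0.01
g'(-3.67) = 0.00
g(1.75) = 0.08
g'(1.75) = 0.04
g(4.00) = 0.60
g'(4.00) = 0.97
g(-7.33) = 0.01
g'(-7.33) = 0.00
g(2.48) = 0.12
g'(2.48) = 0.09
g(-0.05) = 0.03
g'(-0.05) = 0.01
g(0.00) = 0.04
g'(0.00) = 0.01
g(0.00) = 0.04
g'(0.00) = 0.01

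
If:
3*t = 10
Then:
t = 10/3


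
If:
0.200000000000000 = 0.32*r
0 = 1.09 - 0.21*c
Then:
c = 5.19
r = 0.62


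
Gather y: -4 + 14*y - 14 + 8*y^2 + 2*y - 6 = 8*y^2 + 16*y - 24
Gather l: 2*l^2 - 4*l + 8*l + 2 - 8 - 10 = 2*l^2 + 4*l - 16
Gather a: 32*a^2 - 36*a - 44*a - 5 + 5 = 32*a^2 - 80*a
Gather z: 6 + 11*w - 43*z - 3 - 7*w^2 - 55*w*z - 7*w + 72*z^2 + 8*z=-7*w^2 + 4*w + 72*z^2 + z*(-55*w - 35) + 3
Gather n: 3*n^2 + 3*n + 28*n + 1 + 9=3*n^2 + 31*n + 10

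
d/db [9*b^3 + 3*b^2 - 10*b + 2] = 27*b^2 + 6*b - 10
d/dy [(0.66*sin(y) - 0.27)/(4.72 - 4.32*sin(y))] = 1.9488*cos(y)/(4.32*sin(y) - 4.72)^2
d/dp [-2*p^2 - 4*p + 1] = -4*p - 4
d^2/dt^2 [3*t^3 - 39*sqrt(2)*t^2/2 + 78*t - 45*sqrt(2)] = 18*t - 39*sqrt(2)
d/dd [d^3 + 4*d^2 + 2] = d*(3*d + 8)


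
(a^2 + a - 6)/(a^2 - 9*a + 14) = (a + 3)/(a - 7)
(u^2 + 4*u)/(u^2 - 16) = u/(u - 4)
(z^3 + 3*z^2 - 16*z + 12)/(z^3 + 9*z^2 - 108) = (z^2 - 3*z + 2)/(z^2 + 3*z - 18)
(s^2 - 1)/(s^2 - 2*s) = (s^2 - 1)/(s*(s - 2))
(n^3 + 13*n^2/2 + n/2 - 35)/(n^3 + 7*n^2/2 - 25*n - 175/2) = (n - 2)/(n - 5)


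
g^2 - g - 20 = (g - 5)*(g + 4)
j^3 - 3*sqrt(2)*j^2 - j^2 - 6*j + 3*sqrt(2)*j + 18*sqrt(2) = (j - 3)*(j + 2)*(j - 3*sqrt(2))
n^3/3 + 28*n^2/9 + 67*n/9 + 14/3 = (n/3 + 1/3)*(n + 7/3)*(n + 6)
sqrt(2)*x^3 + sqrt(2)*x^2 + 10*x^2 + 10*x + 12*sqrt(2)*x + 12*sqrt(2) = (x + 2*sqrt(2))*(x + 3*sqrt(2))*(sqrt(2)*x + sqrt(2))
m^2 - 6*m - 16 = (m - 8)*(m + 2)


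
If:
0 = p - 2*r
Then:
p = 2*r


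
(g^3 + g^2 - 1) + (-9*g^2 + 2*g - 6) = g^3 - 8*g^2 + 2*g - 7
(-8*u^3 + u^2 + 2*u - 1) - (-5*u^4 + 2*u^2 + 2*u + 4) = 5*u^4 - 8*u^3 - u^2 - 5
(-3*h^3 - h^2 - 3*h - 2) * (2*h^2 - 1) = -6*h^5 - 2*h^4 - 3*h^3 - 3*h^2 + 3*h + 2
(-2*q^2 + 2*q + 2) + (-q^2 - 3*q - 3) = -3*q^2 - q - 1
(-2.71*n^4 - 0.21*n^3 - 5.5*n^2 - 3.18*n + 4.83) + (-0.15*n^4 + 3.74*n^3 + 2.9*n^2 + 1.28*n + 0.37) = -2.86*n^4 + 3.53*n^3 - 2.6*n^2 - 1.9*n + 5.2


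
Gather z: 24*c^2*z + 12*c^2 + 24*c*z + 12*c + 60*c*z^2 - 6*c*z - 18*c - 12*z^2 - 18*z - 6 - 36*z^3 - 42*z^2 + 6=12*c^2 - 6*c - 36*z^3 + z^2*(60*c - 54) + z*(24*c^2 + 18*c - 18)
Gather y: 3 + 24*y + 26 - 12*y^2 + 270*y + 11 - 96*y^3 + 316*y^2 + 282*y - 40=-96*y^3 + 304*y^2 + 576*y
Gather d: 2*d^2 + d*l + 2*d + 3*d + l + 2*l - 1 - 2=2*d^2 + d*(l + 5) + 3*l - 3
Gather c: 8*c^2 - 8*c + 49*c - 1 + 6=8*c^2 + 41*c + 5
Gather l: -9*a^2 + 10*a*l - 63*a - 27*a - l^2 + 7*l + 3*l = -9*a^2 - 90*a - l^2 + l*(10*a + 10)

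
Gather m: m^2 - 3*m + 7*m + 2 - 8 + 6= m^2 + 4*m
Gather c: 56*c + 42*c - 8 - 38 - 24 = 98*c - 70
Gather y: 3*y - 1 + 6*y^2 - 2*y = 6*y^2 + y - 1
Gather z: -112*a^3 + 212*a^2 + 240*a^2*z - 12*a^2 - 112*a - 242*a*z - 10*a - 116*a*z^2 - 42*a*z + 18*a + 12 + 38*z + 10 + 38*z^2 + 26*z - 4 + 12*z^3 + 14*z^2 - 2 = -112*a^3 + 200*a^2 - 104*a + 12*z^3 + z^2*(52 - 116*a) + z*(240*a^2 - 284*a + 64) + 16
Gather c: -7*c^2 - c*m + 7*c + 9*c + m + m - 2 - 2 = -7*c^2 + c*(16 - m) + 2*m - 4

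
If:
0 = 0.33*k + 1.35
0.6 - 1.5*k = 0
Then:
No Solution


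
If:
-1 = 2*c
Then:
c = -1/2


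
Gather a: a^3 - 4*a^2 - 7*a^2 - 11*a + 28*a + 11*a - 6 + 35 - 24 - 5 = a^3 - 11*a^2 + 28*a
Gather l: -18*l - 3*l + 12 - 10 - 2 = -21*l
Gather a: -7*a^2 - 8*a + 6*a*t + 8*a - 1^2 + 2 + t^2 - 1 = -7*a^2 + 6*a*t + t^2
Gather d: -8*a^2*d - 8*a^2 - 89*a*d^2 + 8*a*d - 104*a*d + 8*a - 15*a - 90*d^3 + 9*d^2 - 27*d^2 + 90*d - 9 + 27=-8*a^2 - 7*a - 90*d^3 + d^2*(-89*a - 18) + d*(-8*a^2 - 96*a + 90) + 18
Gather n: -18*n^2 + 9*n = -18*n^2 + 9*n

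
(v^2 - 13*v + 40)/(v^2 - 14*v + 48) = (v - 5)/(v - 6)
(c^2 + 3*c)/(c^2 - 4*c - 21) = c/(c - 7)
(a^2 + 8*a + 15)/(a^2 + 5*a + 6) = (a + 5)/(a + 2)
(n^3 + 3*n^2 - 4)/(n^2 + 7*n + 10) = (n^2 + n - 2)/(n + 5)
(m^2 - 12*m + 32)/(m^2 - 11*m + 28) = (m - 8)/(m - 7)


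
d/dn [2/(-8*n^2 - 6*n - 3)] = 4*(8*n + 3)/(8*n^2 + 6*n + 3)^2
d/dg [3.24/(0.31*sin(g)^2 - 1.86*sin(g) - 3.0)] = (6.0264 - 2.0088*sin(g))*cos(g)/(-0.31*sin(g)^2 + 1.86*sin(g) + 3.0)^2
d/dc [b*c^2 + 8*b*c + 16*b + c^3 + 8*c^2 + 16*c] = 2*b*c + 8*b + 3*c^2 + 16*c + 16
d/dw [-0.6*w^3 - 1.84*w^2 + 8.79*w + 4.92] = -1.8*w^2 - 3.68*w + 8.79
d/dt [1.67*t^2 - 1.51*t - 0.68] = 3.34*t - 1.51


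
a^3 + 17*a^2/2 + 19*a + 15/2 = (a + 1/2)*(a + 3)*(a + 5)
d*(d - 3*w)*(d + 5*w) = d^3 + 2*d^2*w - 15*d*w^2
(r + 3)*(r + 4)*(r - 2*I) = r^3 + 7*r^2 - 2*I*r^2 + 12*r - 14*I*r - 24*I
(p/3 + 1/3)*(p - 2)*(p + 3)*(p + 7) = p^4/3 + 3*p^3 + 3*p^2 - 41*p/3 - 14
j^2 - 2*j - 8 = (j - 4)*(j + 2)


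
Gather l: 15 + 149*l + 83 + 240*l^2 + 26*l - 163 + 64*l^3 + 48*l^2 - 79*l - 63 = 64*l^3 + 288*l^2 + 96*l - 128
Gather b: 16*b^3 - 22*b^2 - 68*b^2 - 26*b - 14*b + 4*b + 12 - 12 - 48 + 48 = 16*b^3 - 90*b^2 - 36*b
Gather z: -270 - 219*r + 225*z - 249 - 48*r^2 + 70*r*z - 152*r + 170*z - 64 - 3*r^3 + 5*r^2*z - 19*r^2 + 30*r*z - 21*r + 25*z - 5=-3*r^3 - 67*r^2 - 392*r + z*(5*r^2 + 100*r + 420) - 588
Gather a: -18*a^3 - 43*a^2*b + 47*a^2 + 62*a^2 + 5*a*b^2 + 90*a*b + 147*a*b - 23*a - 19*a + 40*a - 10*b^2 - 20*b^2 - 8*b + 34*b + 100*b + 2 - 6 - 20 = -18*a^3 + a^2*(109 - 43*b) + a*(5*b^2 + 237*b - 2) - 30*b^2 + 126*b - 24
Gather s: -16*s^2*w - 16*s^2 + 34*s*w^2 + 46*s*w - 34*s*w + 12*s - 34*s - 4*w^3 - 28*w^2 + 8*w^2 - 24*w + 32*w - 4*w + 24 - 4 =s^2*(-16*w - 16) + s*(34*w^2 + 12*w - 22) - 4*w^3 - 20*w^2 + 4*w + 20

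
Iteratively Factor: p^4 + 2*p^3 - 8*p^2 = (p)*(p^3 + 2*p^2 - 8*p) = p^2*(p^2 + 2*p - 8) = p^2*(p - 2)*(p + 4)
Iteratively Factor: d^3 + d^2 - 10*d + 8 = (d - 1)*(d^2 + 2*d - 8) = (d - 2)*(d - 1)*(d + 4)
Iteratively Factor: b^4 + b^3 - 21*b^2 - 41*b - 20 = (b + 4)*(b^3 - 3*b^2 - 9*b - 5) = (b + 1)*(b + 4)*(b^2 - 4*b - 5) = (b + 1)^2*(b + 4)*(b - 5)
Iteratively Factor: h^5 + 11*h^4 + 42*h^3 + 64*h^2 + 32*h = (h + 4)*(h^4 + 7*h^3 + 14*h^2 + 8*h) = (h + 4)^2*(h^3 + 3*h^2 + 2*h) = h*(h + 4)^2*(h^2 + 3*h + 2) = h*(h + 1)*(h + 4)^2*(h + 2)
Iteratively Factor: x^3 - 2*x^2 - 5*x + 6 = (x - 1)*(x^2 - x - 6) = (x - 1)*(x + 2)*(x - 3)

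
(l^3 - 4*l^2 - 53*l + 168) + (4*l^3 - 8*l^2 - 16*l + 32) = 5*l^3 - 12*l^2 - 69*l + 200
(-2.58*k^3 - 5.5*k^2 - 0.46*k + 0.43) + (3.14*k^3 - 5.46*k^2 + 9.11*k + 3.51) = 0.56*k^3 - 10.96*k^2 + 8.65*k + 3.94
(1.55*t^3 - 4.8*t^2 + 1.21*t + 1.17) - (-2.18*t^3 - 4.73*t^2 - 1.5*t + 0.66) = 3.73*t^3 - 0.0699999999999994*t^2 + 2.71*t + 0.51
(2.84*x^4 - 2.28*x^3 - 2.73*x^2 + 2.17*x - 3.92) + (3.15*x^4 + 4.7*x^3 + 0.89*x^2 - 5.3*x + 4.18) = 5.99*x^4 + 2.42*x^3 - 1.84*x^2 - 3.13*x + 0.26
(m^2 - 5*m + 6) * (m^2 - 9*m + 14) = m^4 - 14*m^3 + 65*m^2 - 124*m + 84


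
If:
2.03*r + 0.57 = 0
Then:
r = -0.28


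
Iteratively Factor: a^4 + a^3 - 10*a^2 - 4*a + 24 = (a - 2)*(a^3 + 3*a^2 - 4*a - 12) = (a - 2)*(a + 2)*(a^2 + a - 6) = (a - 2)*(a + 2)*(a + 3)*(a - 2)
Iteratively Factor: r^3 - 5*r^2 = (r)*(r^2 - 5*r) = r*(r - 5)*(r)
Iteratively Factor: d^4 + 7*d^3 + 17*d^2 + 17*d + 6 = (d + 1)*(d^3 + 6*d^2 + 11*d + 6) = (d + 1)*(d + 2)*(d^2 + 4*d + 3) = (d + 1)*(d + 2)*(d + 3)*(d + 1)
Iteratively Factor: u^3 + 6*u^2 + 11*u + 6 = (u + 1)*(u^2 + 5*u + 6) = (u + 1)*(u + 3)*(u + 2)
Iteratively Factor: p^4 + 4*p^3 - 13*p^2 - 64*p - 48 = (p + 3)*(p^3 + p^2 - 16*p - 16) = (p + 3)*(p + 4)*(p^2 - 3*p - 4) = (p + 1)*(p + 3)*(p + 4)*(p - 4)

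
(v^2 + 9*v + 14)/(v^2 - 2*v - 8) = (v + 7)/(v - 4)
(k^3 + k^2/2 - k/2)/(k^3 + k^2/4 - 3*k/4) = 2*(2*k - 1)/(4*k - 3)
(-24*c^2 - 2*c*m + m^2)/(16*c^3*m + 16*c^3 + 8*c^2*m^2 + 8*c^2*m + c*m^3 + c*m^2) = (-6*c + m)/(c*(4*c*m + 4*c + m^2 + m))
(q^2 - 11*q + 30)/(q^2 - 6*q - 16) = (-q^2 + 11*q - 30)/(-q^2 + 6*q + 16)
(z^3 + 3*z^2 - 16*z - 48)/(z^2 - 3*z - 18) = (z^2 - 16)/(z - 6)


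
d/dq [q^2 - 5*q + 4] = 2*q - 5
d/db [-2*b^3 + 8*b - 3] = 8 - 6*b^2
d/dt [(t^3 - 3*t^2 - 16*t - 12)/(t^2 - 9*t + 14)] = (t^4 - 18*t^3 + 85*t^2 - 60*t - 332)/(t^4 - 18*t^3 + 109*t^2 - 252*t + 196)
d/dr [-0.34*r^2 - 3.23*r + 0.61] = -0.68*r - 3.23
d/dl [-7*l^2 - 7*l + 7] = -14*l - 7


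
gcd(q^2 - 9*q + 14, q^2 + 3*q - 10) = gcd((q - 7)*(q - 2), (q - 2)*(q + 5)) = q - 2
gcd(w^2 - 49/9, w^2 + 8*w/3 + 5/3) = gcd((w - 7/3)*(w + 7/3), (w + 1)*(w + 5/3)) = 1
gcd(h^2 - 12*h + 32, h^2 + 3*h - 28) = h - 4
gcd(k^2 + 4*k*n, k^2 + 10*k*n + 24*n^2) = k + 4*n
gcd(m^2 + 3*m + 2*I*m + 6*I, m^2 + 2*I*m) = m + 2*I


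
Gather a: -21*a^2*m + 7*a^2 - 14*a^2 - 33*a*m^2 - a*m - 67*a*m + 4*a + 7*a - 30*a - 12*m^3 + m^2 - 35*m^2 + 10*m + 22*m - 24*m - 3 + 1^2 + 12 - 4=a^2*(-21*m - 7) + a*(-33*m^2 - 68*m - 19) - 12*m^3 - 34*m^2 + 8*m + 6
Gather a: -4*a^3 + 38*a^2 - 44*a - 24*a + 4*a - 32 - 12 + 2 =-4*a^3 + 38*a^2 - 64*a - 42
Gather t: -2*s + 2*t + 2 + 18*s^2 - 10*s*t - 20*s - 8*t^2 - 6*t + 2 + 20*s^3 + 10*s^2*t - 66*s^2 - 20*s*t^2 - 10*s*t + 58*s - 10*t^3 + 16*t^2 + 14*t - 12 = 20*s^3 - 48*s^2 + 36*s - 10*t^3 + t^2*(8 - 20*s) + t*(10*s^2 - 20*s + 10) - 8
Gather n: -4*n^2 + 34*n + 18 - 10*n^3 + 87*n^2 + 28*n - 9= -10*n^3 + 83*n^2 + 62*n + 9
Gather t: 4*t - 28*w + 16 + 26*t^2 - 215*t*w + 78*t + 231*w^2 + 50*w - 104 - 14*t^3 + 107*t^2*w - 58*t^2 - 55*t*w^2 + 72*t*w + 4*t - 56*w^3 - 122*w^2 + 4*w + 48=-14*t^3 + t^2*(107*w - 32) + t*(-55*w^2 - 143*w + 86) - 56*w^3 + 109*w^2 + 26*w - 40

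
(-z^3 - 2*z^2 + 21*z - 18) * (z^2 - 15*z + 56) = -z^5 + 13*z^4 - 5*z^3 - 445*z^2 + 1446*z - 1008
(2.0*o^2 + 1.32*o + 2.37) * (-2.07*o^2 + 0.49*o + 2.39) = -4.14*o^4 - 1.7524*o^3 + 0.5209*o^2 + 4.3161*o + 5.6643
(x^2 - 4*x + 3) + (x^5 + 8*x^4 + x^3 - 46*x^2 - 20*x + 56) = x^5 + 8*x^4 + x^3 - 45*x^2 - 24*x + 59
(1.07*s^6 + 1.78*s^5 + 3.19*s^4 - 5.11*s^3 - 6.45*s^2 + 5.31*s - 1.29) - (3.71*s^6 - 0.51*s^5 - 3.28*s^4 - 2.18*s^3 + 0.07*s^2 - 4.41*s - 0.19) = -2.64*s^6 + 2.29*s^5 + 6.47*s^4 - 2.93*s^3 - 6.52*s^2 + 9.72*s - 1.1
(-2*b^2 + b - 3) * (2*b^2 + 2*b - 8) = -4*b^4 - 2*b^3 + 12*b^2 - 14*b + 24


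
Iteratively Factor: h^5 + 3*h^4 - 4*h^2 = (h - 1)*(h^4 + 4*h^3 + 4*h^2) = h*(h - 1)*(h^3 + 4*h^2 + 4*h) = h*(h - 1)*(h + 2)*(h^2 + 2*h) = h*(h - 1)*(h + 2)^2*(h)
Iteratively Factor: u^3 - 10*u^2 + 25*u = (u - 5)*(u^2 - 5*u) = (u - 5)^2*(u)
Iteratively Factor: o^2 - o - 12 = (o + 3)*(o - 4)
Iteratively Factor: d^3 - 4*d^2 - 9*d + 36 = (d - 4)*(d^2 - 9) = (d - 4)*(d - 3)*(d + 3)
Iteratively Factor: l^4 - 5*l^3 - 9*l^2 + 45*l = (l - 5)*(l^3 - 9*l) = l*(l - 5)*(l^2 - 9) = l*(l - 5)*(l - 3)*(l + 3)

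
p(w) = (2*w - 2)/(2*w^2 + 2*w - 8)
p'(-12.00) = -0.01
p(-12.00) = -0.10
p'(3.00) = -0.09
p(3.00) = 0.25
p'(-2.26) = -9.51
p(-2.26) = 2.83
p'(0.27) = -0.19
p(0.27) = 0.20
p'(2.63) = -0.15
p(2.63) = 0.29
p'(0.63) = -0.24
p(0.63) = 0.12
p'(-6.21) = -0.07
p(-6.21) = -0.25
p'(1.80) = -2.44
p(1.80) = 0.77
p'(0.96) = -0.45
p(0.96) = 0.02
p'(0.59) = -0.23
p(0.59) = 0.13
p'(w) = (-4*w - 2)*(2*w - 2)/(2*w^2 + 2*w - 8)^2 + 2/(2*w^2 + 2*w - 8)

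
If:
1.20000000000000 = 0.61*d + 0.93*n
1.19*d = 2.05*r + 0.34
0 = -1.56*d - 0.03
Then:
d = -0.02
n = 1.30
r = -0.18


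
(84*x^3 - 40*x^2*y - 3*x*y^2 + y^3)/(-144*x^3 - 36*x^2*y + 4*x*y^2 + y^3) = (-14*x^2 + 9*x*y - y^2)/(24*x^2 + 2*x*y - y^2)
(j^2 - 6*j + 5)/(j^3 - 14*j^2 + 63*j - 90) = (j - 1)/(j^2 - 9*j + 18)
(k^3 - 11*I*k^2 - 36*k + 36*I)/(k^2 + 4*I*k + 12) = (k^2 - 9*I*k - 18)/(k + 6*I)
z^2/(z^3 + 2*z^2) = 1/(z + 2)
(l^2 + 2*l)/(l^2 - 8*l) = (l + 2)/(l - 8)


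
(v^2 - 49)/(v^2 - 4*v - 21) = (v + 7)/(v + 3)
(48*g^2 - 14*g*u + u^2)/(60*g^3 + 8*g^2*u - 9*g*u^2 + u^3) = (-8*g + u)/(-10*g^2 - 3*g*u + u^2)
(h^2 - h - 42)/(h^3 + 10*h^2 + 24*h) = (h - 7)/(h*(h + 4))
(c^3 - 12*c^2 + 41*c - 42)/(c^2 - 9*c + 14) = c - 3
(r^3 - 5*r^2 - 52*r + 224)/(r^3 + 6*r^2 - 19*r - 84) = (r - 8)/(r + 3)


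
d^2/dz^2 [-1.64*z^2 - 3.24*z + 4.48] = -3.28000000000000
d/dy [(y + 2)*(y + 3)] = 2*y + 5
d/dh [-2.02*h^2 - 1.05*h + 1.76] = -4.04*h - 1.05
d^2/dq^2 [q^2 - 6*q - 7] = 2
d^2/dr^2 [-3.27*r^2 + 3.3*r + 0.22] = -6.54000000000000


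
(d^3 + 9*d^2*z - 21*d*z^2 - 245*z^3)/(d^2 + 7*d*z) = d + 2*z - 35*z^2/d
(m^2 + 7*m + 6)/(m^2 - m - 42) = (m + 1)/(m - 7)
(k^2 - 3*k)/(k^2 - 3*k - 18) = k*(3 - k)/(-k^2 + 3*k + 18)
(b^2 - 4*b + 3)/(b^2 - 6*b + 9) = (b - 1)/(b - 3)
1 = 1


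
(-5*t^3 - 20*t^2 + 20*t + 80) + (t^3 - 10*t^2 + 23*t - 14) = -4*t^3 - 30*t^2 + 43*t + 66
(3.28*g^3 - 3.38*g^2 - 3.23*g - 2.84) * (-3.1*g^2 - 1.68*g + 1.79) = -10.168*g^5 + 4.9676*g^4 + 21.5626*g^3 + 8.1802*g^2 - 1.0105*g - 5.0836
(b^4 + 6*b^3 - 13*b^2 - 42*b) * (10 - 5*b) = -5*b^5 - 20*b^4 + 125*b^3 + 80*b^2 - 420*b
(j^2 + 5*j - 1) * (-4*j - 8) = -4*j^3 - 28*j^2 - 36*j + 8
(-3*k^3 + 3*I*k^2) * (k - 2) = -3*k^4 + 6*k^3 + 3*I*k^3 - 6*I*k^2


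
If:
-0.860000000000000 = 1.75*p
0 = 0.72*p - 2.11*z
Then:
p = -0.49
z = -0.17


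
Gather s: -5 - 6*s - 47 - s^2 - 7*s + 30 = -s^2 - 13*s - 22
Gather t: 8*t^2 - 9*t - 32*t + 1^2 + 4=8*t^2 - 41*t + 5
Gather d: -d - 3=-d - 3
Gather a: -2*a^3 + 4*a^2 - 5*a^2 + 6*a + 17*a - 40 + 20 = -2*a^3 - a^2 + 23*a - 20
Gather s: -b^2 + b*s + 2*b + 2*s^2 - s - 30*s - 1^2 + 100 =-b^2 + 2*b + 2*s^2 + s*(b - 31) + 99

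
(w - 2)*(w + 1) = w^2 - w - 2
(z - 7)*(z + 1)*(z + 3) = z^3 - 3*z^2 - 25*z - 21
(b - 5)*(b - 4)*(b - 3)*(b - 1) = b^4 - 13*b^3 + 59*b^2 - 107*b + 60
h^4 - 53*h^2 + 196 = (h - 7)*(h - 2)*(h + 2)*(h + 7)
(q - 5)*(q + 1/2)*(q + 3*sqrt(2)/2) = q^3 - 9*q^2/2 + 3*sqrt(2)*q^2/2 - 27*sqrt(2)*q/4 - 5*q/2 - 15*sqrt(2)/4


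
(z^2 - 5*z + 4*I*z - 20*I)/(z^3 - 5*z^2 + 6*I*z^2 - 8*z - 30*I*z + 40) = 1/(z + 2*I)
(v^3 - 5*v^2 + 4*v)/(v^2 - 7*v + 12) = v*(v - 1)/(v - 3)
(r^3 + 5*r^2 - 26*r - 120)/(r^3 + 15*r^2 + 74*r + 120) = (r - 5)/(r + 5)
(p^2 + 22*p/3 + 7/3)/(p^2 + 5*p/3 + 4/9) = 3*(p + 7)/(3*p + 4)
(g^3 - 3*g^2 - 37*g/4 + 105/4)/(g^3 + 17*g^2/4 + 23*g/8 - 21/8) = 2*(4*g^2 - 24*g + 35)/(8*g^2 + 10*g - 7)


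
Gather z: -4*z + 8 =8 - 4*z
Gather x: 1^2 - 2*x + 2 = 3 - 2*x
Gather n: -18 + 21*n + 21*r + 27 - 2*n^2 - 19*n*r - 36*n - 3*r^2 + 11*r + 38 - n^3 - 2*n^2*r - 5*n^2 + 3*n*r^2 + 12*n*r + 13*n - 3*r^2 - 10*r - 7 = -n^3 + n^2*(-2*r - 7) + n*(3*r^2 - 7*r - 2) - 6*r^2 + 22*r + 40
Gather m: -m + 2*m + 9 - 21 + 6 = m - 6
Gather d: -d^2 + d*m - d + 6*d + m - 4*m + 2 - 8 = -d^2 + d*(m + 5) - 3*m - 6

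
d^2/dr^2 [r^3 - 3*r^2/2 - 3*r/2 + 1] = 6*r - 3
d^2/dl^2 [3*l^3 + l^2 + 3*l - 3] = 18*l + 2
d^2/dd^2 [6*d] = 0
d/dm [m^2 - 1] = 2*m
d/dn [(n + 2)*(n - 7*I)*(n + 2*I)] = 3*n^2 + n*(4 - 10*I) + 14 - 10*I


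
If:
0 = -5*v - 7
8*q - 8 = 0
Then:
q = 1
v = -7/5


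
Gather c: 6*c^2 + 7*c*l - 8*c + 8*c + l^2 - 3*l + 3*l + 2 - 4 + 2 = 6*c^2 + 7*c*l + l^2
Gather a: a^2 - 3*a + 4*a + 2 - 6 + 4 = a^2 + a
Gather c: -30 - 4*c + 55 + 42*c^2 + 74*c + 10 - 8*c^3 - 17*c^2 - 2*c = -8*c^3 + 25*c^2 + 68*c + 35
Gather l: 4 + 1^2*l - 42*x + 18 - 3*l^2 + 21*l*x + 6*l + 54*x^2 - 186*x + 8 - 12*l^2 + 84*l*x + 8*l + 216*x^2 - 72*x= -15*l^2 + l*(105*x + 15) + 270*x^2 - 300*x + 30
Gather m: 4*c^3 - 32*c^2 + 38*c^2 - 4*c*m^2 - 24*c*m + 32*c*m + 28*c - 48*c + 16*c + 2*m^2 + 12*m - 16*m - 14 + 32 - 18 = 4*c^3 + 6*c^2 - 4*c + m^2*(2 - 4*c) + m*(8*c - 4)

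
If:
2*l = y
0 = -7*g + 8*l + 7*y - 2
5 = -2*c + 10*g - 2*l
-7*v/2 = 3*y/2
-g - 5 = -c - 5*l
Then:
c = 869/232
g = 157/116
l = 121/232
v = -363/812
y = 121/116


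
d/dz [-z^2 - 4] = -2*z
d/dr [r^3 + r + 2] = 3*r^2 + 1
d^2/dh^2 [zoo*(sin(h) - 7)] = zoo*sin(h)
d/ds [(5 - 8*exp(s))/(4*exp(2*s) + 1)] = 8*((8*exp(s) - 5)*exp(s) - 4*exp(2*s) - 1)*exp(s)/(4*exp(2*s) + 1)^2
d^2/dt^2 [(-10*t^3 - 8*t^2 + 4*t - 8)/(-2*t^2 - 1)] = 4*(-18*t^3 + 24*t^2 + 27*t - 4)/(8*t^6 + 12*t^4 + 6*t^2 + 1)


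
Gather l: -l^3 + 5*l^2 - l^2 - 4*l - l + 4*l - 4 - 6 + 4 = -l^3 + 4*l^2 - l - 6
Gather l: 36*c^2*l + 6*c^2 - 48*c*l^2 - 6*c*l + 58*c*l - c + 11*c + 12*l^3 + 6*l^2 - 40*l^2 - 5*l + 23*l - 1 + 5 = 6*c^2 + 10*c + 12*l^3 + l^2*(-48*c - 34) + l*(36*c^2 + 52*c + 18) + 4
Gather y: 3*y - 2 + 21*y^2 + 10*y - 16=21*y^2 + 13*y - 18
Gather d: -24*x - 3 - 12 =-24*x - 15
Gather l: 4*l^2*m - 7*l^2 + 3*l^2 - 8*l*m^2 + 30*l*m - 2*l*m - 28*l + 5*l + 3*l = l^2*(4*m - 4) + l*(-8*m^2 + 28*m - 20)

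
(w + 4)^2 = w^2 + 8*w + 16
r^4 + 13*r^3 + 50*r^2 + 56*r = r*(r + 2)*(r + 4)*(r + 7)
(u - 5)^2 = u^2 - 10*u + 25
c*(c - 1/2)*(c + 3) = c^3 + 5*c^2/2 - 3*c/2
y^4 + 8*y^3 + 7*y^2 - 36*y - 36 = (y - 2)*(y + 1)*(y + 3)*(y + 6)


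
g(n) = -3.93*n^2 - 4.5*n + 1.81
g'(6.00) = -51.66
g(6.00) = -166.67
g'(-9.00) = 66.24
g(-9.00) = -276.02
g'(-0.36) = -1.67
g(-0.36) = 2.92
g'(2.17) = -21.56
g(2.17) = -26.46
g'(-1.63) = 8.31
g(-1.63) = -1.30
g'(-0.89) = 2.50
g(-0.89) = 2.70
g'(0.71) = -10.08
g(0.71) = -3.37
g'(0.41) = -7.72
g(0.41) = -0.70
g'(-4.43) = 30.32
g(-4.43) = -55.38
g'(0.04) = -4.81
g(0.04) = 1.62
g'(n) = -7.86*n - 4.5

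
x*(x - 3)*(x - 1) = x^3 - 4*x^2 + 3*x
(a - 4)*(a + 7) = a^2 + 3*a - 28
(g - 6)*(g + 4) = g^2 - 2*g - 24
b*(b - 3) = b^2 - 3*b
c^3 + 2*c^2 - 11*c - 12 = (c - 3)*(c + 1)*(c + 4)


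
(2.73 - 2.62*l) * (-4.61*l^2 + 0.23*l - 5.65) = 12.0782*l^3 - 13.1879*l^2 + 15.4309*l - 15.4245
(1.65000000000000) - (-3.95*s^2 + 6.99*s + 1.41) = 3.95*s^2 - 6.99*s + 0.24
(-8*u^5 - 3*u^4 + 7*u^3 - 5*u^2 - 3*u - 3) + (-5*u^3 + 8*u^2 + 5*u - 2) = -8*u^5 - 3*u^4 + 2*u^3 + 3*u^2 + 2*u - 5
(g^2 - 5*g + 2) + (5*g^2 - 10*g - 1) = 6*g^2 - 15*g + 1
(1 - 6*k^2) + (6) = 7 - 6*k^2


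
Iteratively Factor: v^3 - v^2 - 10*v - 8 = (v - 4)*(v^2 + 3*v + 2) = (v - 4)*(v + 1)*(v + 2)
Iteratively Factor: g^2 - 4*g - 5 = (g - 5)*(g + 1)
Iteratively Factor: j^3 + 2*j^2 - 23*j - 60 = (j + 3)*(j^2 - j - 20) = (j + 3)*(j + 4)*(j - 5)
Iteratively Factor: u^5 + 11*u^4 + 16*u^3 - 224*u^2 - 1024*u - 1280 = (u - 5)*(u^4 + 16*u^3 + 96*u^2 + 256*u + 256) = (u - 5)*(u + 4)*(u^3 + 12*u^2 + 48*u + 64) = (u - 5)*(u + 4)^2*(u^2 + 8*u + 16) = (u - 5)*(u + 4)^3*(u + 4)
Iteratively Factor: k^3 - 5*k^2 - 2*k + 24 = (k - 4)*(k^2 - k - 6) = (k - 4)*(k - 3)*(k + 2)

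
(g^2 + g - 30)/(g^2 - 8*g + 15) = (g + 6)/(g - 3)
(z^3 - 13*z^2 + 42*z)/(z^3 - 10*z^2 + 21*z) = (z - 6)/(z - 3)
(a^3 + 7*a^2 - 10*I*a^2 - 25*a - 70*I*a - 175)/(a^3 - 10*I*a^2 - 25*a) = (a + 7)/a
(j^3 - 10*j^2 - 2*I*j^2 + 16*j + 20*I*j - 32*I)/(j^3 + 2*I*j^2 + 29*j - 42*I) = (j^2 - 10*j + 16)/(j^2 + 4*I*j + 21)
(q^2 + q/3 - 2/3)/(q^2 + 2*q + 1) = (q - 2/3)/(q + 1)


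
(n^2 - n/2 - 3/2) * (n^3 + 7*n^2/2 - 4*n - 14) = n^5 + 3*n^4 - 29*n^3/4 - 69*n^2/4 + 13*n + 21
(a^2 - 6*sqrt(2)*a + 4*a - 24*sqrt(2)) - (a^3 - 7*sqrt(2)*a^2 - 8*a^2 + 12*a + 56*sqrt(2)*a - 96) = -a^3 + 9*a^2 + 7*sqrt(2)*a^2 - 62*sqrt(2)*a - 8*a - 24*sqrt(2) + 96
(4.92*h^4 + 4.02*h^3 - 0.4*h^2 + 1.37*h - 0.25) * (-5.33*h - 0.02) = -26.2236*h^5 - 21.525*h^4 + 2.0516*h^3 - 7.2941*h^2 + 1.3051*h + 0.005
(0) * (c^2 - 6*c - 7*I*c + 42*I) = 0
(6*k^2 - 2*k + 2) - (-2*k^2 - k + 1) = 8*k^2 - k + 1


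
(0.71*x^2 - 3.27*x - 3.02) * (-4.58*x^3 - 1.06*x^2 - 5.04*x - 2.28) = -3.2518*x^5 + 14.224*x^4 + 13.7194*x^3 + 18.0632*x^2 + 22.6764*x + 6.8856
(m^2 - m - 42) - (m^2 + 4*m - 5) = -5*m - 37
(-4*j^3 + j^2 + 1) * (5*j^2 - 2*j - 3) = -20*j^5 + 13*j^4 + 10*j^3 + 2*j^2 - 2*j - 3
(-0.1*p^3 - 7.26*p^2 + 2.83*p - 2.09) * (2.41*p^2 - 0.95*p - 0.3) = -0.241*p^5 - 17.4016*p^4 + 13.7473*p^3 - 5.5474*p^2 + 1.1365*p + 0.627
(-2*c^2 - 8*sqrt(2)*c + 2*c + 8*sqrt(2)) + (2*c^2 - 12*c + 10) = -8*sqrt(2)*c - 10*c + 10 + 8*sqrt(2)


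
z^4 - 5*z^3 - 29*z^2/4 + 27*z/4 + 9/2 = (z - 6)*(z - 1)*(z + 1/2)*(z + 3/2)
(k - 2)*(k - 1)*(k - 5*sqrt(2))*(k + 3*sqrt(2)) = k^4 - 3*k^3 - 2*sqrt(2)*k^3 - 28*k^2 + 6*sqrt(2)*k^2 - 4*sqrt(2)*k + 90*k - 60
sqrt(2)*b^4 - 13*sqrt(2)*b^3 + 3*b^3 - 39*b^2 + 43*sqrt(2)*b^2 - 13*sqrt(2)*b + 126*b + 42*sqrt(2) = (b - 7)*(b - 6)*(b + sqrt(2))*(sqrt(2)*b + 1)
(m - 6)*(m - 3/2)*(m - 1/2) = m^3 - 8*m^2 + 51*m/4 - 9/2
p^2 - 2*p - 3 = (p - 3)*(p + 1)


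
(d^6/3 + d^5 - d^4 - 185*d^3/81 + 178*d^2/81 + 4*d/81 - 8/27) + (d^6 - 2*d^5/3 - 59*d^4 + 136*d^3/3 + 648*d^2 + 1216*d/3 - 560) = 4*d^6/3 + d^5/3 - 60*d^4 + 3487*d^3/81 + 52666*d^2/81 + 32836*d/81 - 15128/27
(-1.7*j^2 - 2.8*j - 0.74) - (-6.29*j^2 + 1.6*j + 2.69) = 4.59*j^2 - 4.4*j - 3.43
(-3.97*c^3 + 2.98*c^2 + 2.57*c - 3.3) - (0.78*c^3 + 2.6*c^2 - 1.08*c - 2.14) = -4.75*c^3 + 0.38*c^2 + 3.65*c - 1.16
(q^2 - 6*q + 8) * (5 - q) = -q^3 + 11*q^2 - 38*q + 40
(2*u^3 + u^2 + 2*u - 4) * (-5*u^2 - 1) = -10*u^5 - 5*u^4 - 12*u^3 + 19*u^2 - 2*u + 4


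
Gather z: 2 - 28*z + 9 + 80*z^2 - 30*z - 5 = 80*z^2 - 58*z + 6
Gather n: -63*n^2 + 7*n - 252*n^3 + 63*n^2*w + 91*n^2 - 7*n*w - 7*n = -252*n^3 + n^2*(63*w + 28) - 7*n*w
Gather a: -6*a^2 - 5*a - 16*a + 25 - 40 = -6*a^2 - 21*a - 15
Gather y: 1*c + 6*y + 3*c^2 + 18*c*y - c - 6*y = 3*c^2 + 18*c*y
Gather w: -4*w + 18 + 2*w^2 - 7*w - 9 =2*w^2 - 11*w + 9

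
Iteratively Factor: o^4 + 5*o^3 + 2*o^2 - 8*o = (o + 4)*(o^3 + o^2 - 2*o) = (o + 2)*(o + 4)*(o^2 - o) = o*(o + 2)*(o + 4)*(o - 1)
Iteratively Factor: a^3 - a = (a - 1)*(a^2 + a) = (a - 1)*(a + 1)*(a)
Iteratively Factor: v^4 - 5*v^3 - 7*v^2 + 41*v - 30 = (v - 5)*(v^3 - 7*v + 6) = (v - 5)*(v - 2)*(v^2 + 2*v - 3) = (v - 5)*(v - 2)*(v + 3)*(v - 1)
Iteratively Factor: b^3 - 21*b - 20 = (b + 1)*(b^2 - b - 20) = (b + 1)*(b + 4)*(b - 5)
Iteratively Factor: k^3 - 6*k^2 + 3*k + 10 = (k - 5)*(k^2 - k - 2) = (k - 5)*(k + 1)*(k - 2)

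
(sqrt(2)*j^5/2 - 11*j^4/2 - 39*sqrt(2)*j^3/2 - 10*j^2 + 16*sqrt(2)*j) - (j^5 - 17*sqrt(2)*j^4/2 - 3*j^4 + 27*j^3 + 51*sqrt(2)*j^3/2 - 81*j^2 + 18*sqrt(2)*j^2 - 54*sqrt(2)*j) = -j^5 + sqrt(2)*j^5/2 - 5*j^4/2 + 17*sqrt(2)*j^4/2 - 45*sqrt(2)*j^3 - 27*j^3 - 18*sqrt(2)*j^2 + 71*j^2 + 70*sqrt(2)*j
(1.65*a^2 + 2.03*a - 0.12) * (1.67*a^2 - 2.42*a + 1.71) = 2.7555*a^4 - 0.6029*a^3 - 2.2915*a^2 + 3.7617*a - 0.2052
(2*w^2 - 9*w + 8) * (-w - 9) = -2*w^3 - 9*w^2 + 73*w - 72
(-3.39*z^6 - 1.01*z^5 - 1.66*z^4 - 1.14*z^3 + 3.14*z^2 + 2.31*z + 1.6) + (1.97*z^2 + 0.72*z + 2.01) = -3.39*z^6 - 1.01*z^5 - 1.66*z^4 - 1.14*z^3 + 5.11*z^2 + 3.03*z + 3.61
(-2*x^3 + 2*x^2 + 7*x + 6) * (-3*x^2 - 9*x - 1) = 6*x^5 + 12*x^4 - 37*x^3 - 83*x^2 - 61*x - 6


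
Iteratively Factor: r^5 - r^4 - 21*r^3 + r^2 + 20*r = (r + 1)*(r^4 - 2*r^3 - 19*r^2 + 20*r) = (r - 5)*(r + 1)*(r^3 + 3*r^2 - 4*r) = r*(r - 5)*(r + 1)*(r^2 + 3*r - 4) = r*(r - 5)*(r + 1)*(r + 4)*(r - 1)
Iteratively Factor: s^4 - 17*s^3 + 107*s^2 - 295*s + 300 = (s - 3)*(s^3 - 14*s^2 + 65*s - 100) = (s - 4)*(s - 3)*(s^2 - 10*s + 25) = (s - 5)*(s - 4)*(s - 3)*(s - 5)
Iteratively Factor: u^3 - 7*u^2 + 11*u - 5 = (u - 1)*(u^2 - 6*u + 5) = (u - 1)^2*(u - 5)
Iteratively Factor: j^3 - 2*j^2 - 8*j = (j + 2)*(j^2 - 4*j) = (j - 4)*(j + 2)*(j)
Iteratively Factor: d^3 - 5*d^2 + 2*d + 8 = (d - 2)*(d^2 - 3*d - 4) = (d - 2)*(d + 1)*(d - 4)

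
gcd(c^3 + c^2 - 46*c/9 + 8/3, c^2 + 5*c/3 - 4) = c^2 + 5*c/3 - 4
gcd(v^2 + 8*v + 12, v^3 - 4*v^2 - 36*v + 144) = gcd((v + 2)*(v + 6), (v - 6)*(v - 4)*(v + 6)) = v + 6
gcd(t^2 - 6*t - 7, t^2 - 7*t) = t - 7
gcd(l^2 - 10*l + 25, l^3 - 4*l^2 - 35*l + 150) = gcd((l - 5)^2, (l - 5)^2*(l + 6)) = l^2 - 10*l + 25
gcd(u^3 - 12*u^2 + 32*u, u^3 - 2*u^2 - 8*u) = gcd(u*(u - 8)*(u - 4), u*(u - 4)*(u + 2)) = u^2 - 4*u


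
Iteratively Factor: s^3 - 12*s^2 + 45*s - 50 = (s - 5)*(s^2 - 7*s + 10) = (s - 5)^2*(s - 2)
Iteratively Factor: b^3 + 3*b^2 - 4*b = (b - 1)*(b^2 + 4*b) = b*(b - 1)*(b + 4)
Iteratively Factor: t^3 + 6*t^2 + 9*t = (t + 3)*(t^2 + 3*t) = (t + 3)^2*(t)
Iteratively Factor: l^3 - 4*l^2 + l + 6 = (l - 2)*(l^2 - 2*l - 3) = (l - 2)*(l + 1)*(l - 3)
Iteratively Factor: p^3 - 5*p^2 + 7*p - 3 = (p - 1)*(p^2 - 4*p + 3) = (p - 3)*(p - 1)*(p - 1)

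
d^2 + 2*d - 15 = (d - 3)*(d + 5)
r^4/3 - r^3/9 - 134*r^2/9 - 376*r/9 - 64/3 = (r/3 + 1)*(r - 8)*(r + 2/3)*(r + 4)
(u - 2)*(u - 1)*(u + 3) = u^3 - 7*u + 6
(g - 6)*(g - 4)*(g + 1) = g^3 - 9*g^2 + 14*g + 24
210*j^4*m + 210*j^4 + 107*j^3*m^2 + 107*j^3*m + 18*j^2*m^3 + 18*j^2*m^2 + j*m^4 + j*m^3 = (5*j + m)*(6*j + m)*(7*j + m)*(j*m + j)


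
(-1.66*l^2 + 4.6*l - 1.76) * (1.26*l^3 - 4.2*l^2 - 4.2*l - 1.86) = -2.0916*l^5 + 12.768*l^4 - 14.5656*l^3 - 8.8404*l^2 - 1.164*l + 3.2736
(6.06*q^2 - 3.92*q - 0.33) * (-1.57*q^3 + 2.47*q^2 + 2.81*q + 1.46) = -9.5142*q^5 + 21.1226*q^4 + 7.8643*q^3 - 2.9827*q^2 - 6.6505*q - 0.4818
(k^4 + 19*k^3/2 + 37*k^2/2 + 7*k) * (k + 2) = k^5 + 23*k^4/2 + 75*k^3/2 + 44*k^2 + 14*k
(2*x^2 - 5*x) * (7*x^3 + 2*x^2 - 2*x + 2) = 14*x^5 - 31*x^4 - 14*x^3 + 14*x^2 - 10*x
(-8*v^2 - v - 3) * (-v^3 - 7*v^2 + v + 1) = 8*v^5 + 57*v^4 + 2*v^3 + 12*v^2 - 4*v - 3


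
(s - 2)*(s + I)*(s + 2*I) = s^3 - 2*s^2 + 3*I*s^2 - 2*s - 6*I*s + 4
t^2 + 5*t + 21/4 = (t + 3/2)*(t + 7/2)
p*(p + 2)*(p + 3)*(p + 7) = p^4 + 12*p^3 + 41*p^2 + 42*p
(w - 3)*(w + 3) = w^2 - 9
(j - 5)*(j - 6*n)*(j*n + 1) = j^3*n - 6*j^2*n^2 - 5*j^2*n + j^2 + 30*j*n^2 - 6*j*n - 5*j + 30*n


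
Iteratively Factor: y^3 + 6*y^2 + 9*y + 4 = (y + 1)*(y^2 + 5*y + 4) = (y + 1)*(y + 4)*(y + 1)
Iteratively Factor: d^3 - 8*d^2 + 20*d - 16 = (d - 2)*(d^2 - 6*d + 8) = (d - 2)^2*(d - 4)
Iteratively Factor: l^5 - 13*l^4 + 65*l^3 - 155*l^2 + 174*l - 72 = (l - 4)*(l^4 - 9*l^3 + 29*l^2 - 39*l + 18) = (l - 4)*(l - 2)*(l^3 - 7*l^2 + 15*l - 9) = (l - 4)*(l - 2)*(l - 1)*(l^2 - 6*l + 9) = (l - 4)*(l - 3)*(l - 2)*(l - 1)*(l - 3)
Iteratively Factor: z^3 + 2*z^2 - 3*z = (z + 3)*(z^2 - z) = z*(z + 3)*(z - 1)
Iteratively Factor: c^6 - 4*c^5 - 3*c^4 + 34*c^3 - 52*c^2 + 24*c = (c - 2)*(c^5 - 2*c^4 - 7*c^3 + 20*c^2 - 12*c) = (c - 2)*(c - 1)*(c^4 - c^3 - 8*c^2 + 12*c) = (c - 2)^2*(c - 1)*(c^3 + c^2 - 6*c) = (c - 2)^3*(c - 1)*(c^2 + 3*c) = c*(c - 2)^3*(c - 1)*(c + 3)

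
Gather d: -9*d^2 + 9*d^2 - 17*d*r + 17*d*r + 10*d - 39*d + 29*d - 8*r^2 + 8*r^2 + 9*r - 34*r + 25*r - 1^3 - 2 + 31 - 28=0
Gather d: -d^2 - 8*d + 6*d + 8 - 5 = -d^2 - 2*d + 3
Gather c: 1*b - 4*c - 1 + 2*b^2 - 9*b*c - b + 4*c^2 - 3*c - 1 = 2*b^2 + 4*c^2 + c*(-9*b - 7) - 2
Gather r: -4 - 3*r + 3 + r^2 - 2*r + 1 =r^2 - 5*r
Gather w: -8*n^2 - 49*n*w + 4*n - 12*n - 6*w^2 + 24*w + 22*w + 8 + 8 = -8*n^2 - 8*n - 6*w^2 + w*(46 - 49*n) + 16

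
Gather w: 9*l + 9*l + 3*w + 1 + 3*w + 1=18*l + 6*w + 2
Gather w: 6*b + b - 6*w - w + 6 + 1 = 7*b - 7*w + 7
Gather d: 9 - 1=8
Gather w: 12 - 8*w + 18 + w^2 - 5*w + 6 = w^2 - 13*w + 36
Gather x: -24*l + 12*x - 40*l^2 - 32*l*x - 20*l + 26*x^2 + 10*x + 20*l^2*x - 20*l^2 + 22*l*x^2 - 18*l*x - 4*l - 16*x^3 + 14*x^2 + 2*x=-60*l^2 - 48*l - 16*x^3 + x^2*(22*l + 40) + x*(20*l^2 - 50*l + 24)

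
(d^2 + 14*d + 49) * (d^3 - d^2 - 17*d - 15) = d^5 + 13*d^4 + 18*d^3 - 302*d^2 - 1043*d - 735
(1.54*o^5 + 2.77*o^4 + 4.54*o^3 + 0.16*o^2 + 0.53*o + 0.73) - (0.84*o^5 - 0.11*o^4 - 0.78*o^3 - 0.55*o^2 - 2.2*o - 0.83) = 0.7*o^5 + 2.88*o^4 + 5.32*o^3 + 0.71*o^2 + 2.73*o + 1.56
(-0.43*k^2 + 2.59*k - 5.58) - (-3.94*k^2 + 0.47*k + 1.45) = 3.51*k^2 + 2.12*k - 7.03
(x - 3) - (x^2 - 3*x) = -x^2 + 4*x - 3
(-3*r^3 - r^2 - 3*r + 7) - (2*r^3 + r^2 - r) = -5*r^3 - 2*r^2 - 2*r + 7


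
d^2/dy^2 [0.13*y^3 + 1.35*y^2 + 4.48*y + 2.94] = 0.78*y + 2.7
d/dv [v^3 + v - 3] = 3*v^2 + 1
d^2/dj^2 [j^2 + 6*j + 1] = 2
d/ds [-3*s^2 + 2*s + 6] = 2 - 6*s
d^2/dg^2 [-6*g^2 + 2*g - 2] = -12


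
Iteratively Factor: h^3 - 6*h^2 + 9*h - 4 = (h - 1)*(h^2 - 5*h + 4) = (h - 1)^2*(h - 4)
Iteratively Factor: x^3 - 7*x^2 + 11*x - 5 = (x - 5)*(x^2 - 2*x + 1) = (x - 5)*(x - 1)*(x - 1)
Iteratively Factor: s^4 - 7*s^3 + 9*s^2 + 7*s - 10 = (s - 5)*(s^3 - 2*s^2 - s + 2) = (s - 5)*(s - 1)*(s^2 - s - 2) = (s - 5)*(s - 1)*(s + 1)*(s - 2)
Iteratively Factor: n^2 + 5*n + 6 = (n + 2)*(n + 3)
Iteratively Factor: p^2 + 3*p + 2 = (p + 2)*(p + 1)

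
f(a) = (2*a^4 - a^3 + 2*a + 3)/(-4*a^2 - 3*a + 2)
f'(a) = (8*a + 3)*(2*a^4 - a^3 + 2*a + 3)/(-4*a^2 - 3*a + 2)^2 + (8*a^3 - 3*a^2 + 2)/(-4*a^2 - 3*a + 2)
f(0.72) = -2.06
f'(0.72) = 6.55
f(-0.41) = 0.90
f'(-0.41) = 0.27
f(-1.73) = -4.73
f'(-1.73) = -0.61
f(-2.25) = -5.32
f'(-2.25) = 2.14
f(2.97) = -3.28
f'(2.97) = -2.31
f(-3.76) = -10.36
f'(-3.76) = 4.28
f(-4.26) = -12.64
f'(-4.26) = 4.81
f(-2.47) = -5.84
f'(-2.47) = 2.60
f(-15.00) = -122.62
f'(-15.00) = 15.62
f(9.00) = -35.57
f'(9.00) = -8.38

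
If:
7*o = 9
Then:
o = 9/7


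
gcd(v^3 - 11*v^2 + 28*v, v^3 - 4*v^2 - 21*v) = v^2 - 7*v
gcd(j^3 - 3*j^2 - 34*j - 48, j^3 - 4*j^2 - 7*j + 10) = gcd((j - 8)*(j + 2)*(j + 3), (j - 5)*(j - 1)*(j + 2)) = j + 2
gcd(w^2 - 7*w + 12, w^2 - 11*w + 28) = w - 4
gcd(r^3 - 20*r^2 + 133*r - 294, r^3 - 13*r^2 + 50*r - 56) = r - 7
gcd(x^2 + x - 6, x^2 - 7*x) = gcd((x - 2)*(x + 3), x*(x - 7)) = 1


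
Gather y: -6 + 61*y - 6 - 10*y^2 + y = -10*y^2 + 62*y - 12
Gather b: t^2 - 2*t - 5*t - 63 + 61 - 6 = t^2 - 7*t - 8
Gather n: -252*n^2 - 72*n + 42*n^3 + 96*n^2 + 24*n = 42*n^3 - 156*n^2 - 48*n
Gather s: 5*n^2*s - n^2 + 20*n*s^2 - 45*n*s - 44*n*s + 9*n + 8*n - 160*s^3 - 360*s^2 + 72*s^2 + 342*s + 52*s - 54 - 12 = -n^2 + 17*n - 160*s^3 + s^2*(20*n - 288) + s*(5*n^2 - 89*n + 394) - 66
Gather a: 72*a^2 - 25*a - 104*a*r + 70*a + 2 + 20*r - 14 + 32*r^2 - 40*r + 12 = 72*a^2 + a*(45 - 104*r) + 32*r^2 - 20*r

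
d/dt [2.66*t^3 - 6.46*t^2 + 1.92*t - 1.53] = 7.98*t^2 - 12.92*t + 1.92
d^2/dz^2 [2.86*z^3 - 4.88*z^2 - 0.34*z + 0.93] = 17.16*z - 9.76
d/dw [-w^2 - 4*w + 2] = -2*w - 4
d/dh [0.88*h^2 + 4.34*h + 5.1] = 1.76*h + 4.34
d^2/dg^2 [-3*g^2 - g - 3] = -6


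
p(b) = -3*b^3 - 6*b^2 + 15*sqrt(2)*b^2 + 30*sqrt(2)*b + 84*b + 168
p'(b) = -9*b^2 - 12*b + 30*sqrt(2)*b + 30*sqrt(2) + 84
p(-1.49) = 23.32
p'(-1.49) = 61.11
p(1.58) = 393.90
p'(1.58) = 152.03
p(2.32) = 505.73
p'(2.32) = 148.57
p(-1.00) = 59.79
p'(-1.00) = 87.00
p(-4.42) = 165.46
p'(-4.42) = -183.89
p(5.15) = 812.82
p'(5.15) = 44.42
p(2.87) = 585.23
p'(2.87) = 139.62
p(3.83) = 706.83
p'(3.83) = 110.94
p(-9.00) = 2449.43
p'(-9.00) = -876.41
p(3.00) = 603.20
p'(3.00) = 136.71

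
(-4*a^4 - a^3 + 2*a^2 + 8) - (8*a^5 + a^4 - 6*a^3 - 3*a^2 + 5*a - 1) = -8*a^5 - 5*a^4 + 5*a^3 + 5*a^2 - 5*a + 9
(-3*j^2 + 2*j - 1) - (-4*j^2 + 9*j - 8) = j^2 - 7*j + 7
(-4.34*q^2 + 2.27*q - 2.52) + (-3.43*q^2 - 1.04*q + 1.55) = -7.77*q^2 + 1.23*q - 0.97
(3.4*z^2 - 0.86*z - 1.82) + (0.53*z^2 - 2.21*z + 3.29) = 3.93*z^2 - 3.07*z + 1.47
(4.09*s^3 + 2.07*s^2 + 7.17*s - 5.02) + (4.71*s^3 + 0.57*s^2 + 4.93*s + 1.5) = 8.8*s^3 + 2.64*s^2 + 12.1*s - 3.52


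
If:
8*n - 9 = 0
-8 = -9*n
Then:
No Solution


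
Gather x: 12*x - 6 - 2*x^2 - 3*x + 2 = -2*x^2 + 9*x - 4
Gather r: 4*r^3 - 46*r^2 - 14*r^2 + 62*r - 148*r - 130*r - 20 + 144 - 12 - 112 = 4*r^3 - 60*r^2 - 216*r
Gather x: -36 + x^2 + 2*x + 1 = x^2 + 2*x - 35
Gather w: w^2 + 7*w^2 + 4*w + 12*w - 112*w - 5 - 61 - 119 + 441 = 8*w^2 - 96*w + 256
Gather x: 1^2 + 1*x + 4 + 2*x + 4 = 3*x + 9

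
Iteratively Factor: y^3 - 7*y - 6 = (y + 2)*(y^2 - 2*y - 3) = (y + 1)*(y + 2)*(y - 3)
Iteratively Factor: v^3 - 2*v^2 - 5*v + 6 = (v - 3)*(v^2 + v - 2) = (v - 3)*(v - 1)*(v + 2)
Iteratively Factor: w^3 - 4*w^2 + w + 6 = (w - 2)*(w^2 - 2*w - 3) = (w - 3)*(w - 2)*(w + 1)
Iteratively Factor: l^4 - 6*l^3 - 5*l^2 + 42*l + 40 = (l - 5)*(l^3 - l^2 - 10*l - 8) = (l - 5)*(l + 2)*(l^2 - 3*l - 4) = (l - 5)*(l - 4)*(l + 2)*(l + 1)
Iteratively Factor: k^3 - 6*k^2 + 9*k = (k - 3)*(k^2 - 3*k) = k*(k - 3)*(k - 3)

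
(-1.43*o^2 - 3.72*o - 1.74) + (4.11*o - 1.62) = -1.43*o^2 + 0.39*o - 3.36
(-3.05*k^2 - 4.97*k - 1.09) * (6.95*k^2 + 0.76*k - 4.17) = -21.1975*k^4 - 36.8595*k^3 + 1.3658*k^2 + 19.8965*k + 4.5453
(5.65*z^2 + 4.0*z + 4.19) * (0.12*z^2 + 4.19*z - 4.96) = 0.678*z^4 + 24.1535*z^3 - 10.7612*z^2 - 2.2839*z - 20.7824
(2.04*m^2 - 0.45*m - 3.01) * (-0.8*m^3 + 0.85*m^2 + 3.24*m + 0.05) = -1.632*m^5 + 2.094*m^4 + 8.6351*m^3 - 3.9145*m^2 - 9.7749*m - 0.1505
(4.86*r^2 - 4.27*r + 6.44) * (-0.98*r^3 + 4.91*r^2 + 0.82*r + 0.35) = -4.7628*r^5 + 28.0472*r^4 - 23.2917*r^3 + 29.82*r^2 + 3.7863*r + 2.254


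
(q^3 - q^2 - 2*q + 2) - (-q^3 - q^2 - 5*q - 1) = 2*q^3 + 3*q + 3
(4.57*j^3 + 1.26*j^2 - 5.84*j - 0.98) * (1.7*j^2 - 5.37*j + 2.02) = 7.769*j^5 - 22.3989*j^4 - 7.4628*j^3 + 32.24*j^2 - 6.5342*j - 1.9796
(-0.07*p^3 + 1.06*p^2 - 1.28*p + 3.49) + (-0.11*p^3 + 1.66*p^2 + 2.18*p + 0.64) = -0.18*p^3 + 2.72*p^2 + 0.9*p + 4.13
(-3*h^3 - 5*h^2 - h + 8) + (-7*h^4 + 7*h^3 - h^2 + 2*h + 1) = -7*h^4 + 4*h^3 - 6*h^2 + h + 9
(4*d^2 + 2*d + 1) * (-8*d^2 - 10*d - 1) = -32*d^4 - 56*d^3 - 32*d^2 - 12*d - 1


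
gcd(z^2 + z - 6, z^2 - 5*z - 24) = z + 3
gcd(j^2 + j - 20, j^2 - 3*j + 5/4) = 1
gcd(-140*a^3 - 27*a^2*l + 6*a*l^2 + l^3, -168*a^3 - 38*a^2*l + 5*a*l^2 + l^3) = 28*a^2 + 11*a*l + l^2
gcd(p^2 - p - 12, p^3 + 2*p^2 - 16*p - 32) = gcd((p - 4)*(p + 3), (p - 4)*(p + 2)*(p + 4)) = p - 4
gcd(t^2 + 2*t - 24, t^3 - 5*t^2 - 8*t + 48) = t - 4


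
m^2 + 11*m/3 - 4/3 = (m - 1/3)*(m + 4)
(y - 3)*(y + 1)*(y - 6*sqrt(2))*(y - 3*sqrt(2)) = y^4 - 9*sqrt(2)*y^3 - 2*y^3 + 18*sqrt(2)*y^2 + 33*y^2 - 72*y + 27*sqrt(2)*y - 108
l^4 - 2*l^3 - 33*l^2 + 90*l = l*(l - 5)*(l - 3)*(l + 6)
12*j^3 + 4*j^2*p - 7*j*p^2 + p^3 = (-6*j + p)*(-2*j + p)*(j + p)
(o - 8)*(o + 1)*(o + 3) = o^3 - 4*o^2 - 29*o - 24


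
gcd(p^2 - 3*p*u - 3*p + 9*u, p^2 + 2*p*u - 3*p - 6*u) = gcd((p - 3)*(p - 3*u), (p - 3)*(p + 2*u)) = p - 3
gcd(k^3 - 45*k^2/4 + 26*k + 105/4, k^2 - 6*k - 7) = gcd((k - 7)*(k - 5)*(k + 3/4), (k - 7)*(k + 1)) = k - 7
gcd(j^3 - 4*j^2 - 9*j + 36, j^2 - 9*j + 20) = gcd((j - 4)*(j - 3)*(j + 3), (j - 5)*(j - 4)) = j - 4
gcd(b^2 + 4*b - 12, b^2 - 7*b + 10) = b - 2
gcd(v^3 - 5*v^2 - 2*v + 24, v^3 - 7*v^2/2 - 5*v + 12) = v^2 - 2*v - 8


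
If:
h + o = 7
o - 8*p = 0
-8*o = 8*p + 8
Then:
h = 71/9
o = -8/9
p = -1/9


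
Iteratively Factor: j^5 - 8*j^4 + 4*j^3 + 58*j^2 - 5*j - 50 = (j - 5)*(j^4 - 3*j^3 - 11*j^2 + 3*j + 10) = (j - 5)*(j + 2)*(j^3 - 5*j^2 - j + 5) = (j - 5)*(j - 1)*(j + 2)*(j^2 - 4*j - 5) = (j - 5)*(j - 1)*(j + 1)*(j + 2)*(j - 5)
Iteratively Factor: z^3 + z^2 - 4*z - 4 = (z - 2)*(z^2 + 3*z + 2) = (z - 2)*(z + 1)*(z + 2)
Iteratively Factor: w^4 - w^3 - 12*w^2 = (w + 3)*(w^3 - 4*w^2) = w*(w + 3)*(w^2 - 4*w) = w*(w - 4)*(w + 3)*(w)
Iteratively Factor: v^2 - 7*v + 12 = (v - 3)*(v - 4)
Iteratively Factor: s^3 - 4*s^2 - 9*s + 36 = (s - 4)*(s^2 - 9) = (s - 4)*(s + 3)*(s - 3)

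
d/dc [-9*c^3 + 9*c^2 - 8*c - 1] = -27*c^2 + 18*c - 8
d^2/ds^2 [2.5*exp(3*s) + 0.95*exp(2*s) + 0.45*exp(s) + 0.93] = (22.5*exp(2*s) + 3.8*exp(s) + 0.45)*exp(s)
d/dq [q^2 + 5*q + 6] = 2*q + 5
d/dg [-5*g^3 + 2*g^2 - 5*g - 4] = -15*g^2 + 4*g - 5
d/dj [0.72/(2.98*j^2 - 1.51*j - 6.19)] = (1.0872 - 4.2912*j)/(-2.98*j^2 + 1.51*j + 6.19)^2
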